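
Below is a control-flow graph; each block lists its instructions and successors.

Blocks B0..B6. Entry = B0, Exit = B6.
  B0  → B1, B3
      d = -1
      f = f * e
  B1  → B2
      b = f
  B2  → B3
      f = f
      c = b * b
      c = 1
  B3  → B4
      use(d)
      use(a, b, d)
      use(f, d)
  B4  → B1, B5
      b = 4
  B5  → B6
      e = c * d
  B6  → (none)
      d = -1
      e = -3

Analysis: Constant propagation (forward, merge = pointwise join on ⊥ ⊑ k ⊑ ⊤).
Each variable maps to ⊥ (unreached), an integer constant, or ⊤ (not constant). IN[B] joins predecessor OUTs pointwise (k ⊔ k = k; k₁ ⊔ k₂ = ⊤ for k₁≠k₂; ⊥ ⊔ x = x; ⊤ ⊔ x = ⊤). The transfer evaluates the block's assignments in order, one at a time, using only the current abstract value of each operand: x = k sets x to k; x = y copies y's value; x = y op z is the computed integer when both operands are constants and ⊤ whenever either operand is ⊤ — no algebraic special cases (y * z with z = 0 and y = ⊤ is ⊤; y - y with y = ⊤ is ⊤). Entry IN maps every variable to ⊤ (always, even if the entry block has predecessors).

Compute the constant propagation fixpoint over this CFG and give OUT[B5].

Answer: {a: ⊤, b: 4, c: ⊤, d: -1, e: ⊤, f: ⊤}

Working:
Fixpoint table:
  B0:   IN=(all ⊤)   OUT={d:-1; rest ⊤}
  B1:   IN={d:-1; rest ⊤}   OUT={d:-1; rest ⊤}
  B2:   IN={d:-1; rest ⊤}   OUT={c:1, d:-1; rest ⊤}
  B3:   IN={d:-1; rest ⊤}   OUT={d:-1; rest ⊤}
  B4:   IN={d:-1; rest ⊤}   OUT={b:4, d:-1; rest ⊤}
  B5:   IN={b:4, d:-1; rest ⊤}   OUT={b:4, d:-1; rest ⊤}
  B6:   IN={b:4, d:-1; rest ⊤}   OUT={b:4, d:-1, e:-3; rest ⊤}

Merge at B5: IN[B5] = OUT[B4] = {a: ⊤, b: 4, c: ⊤, d: -1, e: ⊤, f: ⊤}
Applying B5's transfer function to that IN value gives OUT[B5] (row B5 above).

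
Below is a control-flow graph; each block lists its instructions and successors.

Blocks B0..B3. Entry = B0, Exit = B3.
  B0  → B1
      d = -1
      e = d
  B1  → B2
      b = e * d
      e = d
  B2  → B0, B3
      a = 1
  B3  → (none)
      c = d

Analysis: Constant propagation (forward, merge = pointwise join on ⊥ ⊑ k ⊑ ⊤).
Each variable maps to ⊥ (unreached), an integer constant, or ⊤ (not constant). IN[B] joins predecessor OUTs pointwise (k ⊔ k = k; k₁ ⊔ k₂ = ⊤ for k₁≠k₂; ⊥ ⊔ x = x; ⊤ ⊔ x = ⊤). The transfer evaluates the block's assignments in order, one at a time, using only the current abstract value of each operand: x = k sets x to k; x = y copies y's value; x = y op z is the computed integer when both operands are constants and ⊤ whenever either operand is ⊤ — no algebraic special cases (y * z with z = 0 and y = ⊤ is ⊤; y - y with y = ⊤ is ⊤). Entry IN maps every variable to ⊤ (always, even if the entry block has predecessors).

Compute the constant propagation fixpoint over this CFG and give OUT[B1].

Per-block solution:
  B0:  IN=(all ⊤)  OUT={d:-1, e:-1; rest ⊤}
  B1:  IN={d:-1, e:-1; rest ⊤}  OUT={b:1, d:-1, e:-1; rest ⊤}
  B2:  IN={b:1, d:-1, e:-1; rest ⊤}  OUT={a:1, b:1, d:-1, e:-1; rest ⊤}
  B3:  IN={a:1, b:1, d:-1, e:-1; rest ⊤}  OUT={a:1, b:1, c:-1, d:-1, e:-1; rest ⊤}

Merge at B1: IN[B1] = OUT[B0] = {a: ⊤, b: ⊤, c: ⊤, d: -1, e: -1, f: ⊤}
Applying B1's transfer function to that IN value gives OUT[B1] (row B1 above).

Answer: {a: ⊤, b: 1, c: ⊤, d: -1, e: -1, f: ⊤}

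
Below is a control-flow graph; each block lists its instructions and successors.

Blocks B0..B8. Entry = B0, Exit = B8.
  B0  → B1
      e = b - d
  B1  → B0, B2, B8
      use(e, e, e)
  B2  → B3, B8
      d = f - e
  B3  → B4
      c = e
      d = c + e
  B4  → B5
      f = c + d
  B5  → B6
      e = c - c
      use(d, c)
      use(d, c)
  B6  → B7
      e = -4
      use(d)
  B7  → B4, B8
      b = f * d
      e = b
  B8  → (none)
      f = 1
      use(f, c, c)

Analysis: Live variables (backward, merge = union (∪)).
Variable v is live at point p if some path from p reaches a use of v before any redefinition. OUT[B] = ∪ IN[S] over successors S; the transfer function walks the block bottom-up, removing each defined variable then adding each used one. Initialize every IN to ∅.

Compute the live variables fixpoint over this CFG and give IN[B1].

Answer: {b, c, d, e, f}

Derivation:
Fixpoint table:
  B0:  IN={b, c, d, f}  OUT={b, c, d, e, f}
  B1:  IN={b, c, d, e, f}  OUT={b, c, d, e, f}
  B2:  IN={c, e, f}  OUT={c, e}
  B3:  IN={e}  OUT={c, d}
  B4:  IN={c, d}  OUT={c, d, f}
  B5:  IN={c, d, f}  OUT={c, d, f}
  B6:  IN={c, d, f}  OUT={c, d, f}
  B7:  IN={c, d, f}  OUT={c, d}
  B8:  IN={c}  OUT={}

Merge at B1: OUT[B1] = IN[B0] ⊔ IN[B2] ⊔ IN[B8] = {b, c, d, e, f}
Applying B1's transfer function to that OUT value gives IN[B1] (row B1 above).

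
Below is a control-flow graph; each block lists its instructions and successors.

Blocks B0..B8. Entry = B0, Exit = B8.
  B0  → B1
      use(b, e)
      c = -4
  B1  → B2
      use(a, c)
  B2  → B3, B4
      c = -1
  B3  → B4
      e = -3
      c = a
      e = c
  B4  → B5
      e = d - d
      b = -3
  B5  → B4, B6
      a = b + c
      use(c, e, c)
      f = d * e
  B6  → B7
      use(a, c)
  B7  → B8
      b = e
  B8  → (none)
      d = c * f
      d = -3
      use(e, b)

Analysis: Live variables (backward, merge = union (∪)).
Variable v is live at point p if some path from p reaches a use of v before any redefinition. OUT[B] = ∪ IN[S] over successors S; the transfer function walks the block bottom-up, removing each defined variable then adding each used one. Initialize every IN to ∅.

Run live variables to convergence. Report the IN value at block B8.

Converged values:
  B0: | IN={a, b, d, e} | OUT={a, c, d}
  B1: | IN={a, c, d} | OUT={a, d}
  B2: | IN={a, d} | OUT={a, c, d}
  B3: | IN={a, d} | OUT={c, d}
  B4: | IN={c, d} | OUT={b, c, d, e}
  B5: | IN={b, c, d, e} | OUT={a, c, d, e, f}
  B6: | IN={a, c, e, f} | OUT={c, e, f}
  B7: | IN={c, e, f} | OUT={b, c, e, f}
  B8: | IN={b, c, e, f} | OUT={}

B8 is the boundary node: OUT[B8] = {}
Applying B8's transfer function to that OUT value gives IN[B8] (row B8 above).

Answer: {b, c, e, f}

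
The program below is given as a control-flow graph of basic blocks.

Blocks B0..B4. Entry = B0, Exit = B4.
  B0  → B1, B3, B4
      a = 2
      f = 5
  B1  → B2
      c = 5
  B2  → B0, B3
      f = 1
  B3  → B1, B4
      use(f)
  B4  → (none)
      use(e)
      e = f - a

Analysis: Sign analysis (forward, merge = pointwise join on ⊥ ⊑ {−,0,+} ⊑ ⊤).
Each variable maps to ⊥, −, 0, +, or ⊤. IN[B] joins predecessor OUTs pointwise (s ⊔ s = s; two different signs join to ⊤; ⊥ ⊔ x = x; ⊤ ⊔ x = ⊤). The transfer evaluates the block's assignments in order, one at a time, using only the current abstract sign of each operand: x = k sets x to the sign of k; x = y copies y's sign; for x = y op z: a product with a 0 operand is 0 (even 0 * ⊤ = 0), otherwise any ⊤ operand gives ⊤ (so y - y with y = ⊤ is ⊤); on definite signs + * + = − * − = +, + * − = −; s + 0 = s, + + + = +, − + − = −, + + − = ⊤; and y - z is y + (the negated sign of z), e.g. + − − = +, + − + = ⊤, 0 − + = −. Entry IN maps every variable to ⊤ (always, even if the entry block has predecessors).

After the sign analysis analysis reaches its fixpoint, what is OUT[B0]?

Answer: {a: +, b: ⊤, c: ⊤, d: ⊤, e: ⊤, f: +}

Trace:
Per-block solution:
  B0: | IN=(all ⊤) | OUT={a:+, f:+; rest ⊤}
  B1: | IN={a:+, f:+; rest ⊤} | OUT={a:+, c:+, f:+; rest ⊤}
  B2: | IN={a:+, c:+, f:+; rest ⊤} | OUT={a:+, c:+, f:+; rest ⊤}
  B3: | IN={a:+, f:+; rest ⊤} | OUT={a:+, f:+; rest ⊤}
  B4: | IN={a:+, f:+; rest ⊤} | OUT={a:+, f:+; rest ⊤}

Merge at B0 (entry node, so the boundary value (all ⊤) is joined with the incoming edge(s)): IN[B0] = (all ⊤) ⊔ OUT[B2] = {a: ⊤, b: ⊤, c: ⊤, d: ⊤, e: ⊤, f: ⊤}
Applying B0's transfer function to that IN value gives OUT[B0] (row B0 above).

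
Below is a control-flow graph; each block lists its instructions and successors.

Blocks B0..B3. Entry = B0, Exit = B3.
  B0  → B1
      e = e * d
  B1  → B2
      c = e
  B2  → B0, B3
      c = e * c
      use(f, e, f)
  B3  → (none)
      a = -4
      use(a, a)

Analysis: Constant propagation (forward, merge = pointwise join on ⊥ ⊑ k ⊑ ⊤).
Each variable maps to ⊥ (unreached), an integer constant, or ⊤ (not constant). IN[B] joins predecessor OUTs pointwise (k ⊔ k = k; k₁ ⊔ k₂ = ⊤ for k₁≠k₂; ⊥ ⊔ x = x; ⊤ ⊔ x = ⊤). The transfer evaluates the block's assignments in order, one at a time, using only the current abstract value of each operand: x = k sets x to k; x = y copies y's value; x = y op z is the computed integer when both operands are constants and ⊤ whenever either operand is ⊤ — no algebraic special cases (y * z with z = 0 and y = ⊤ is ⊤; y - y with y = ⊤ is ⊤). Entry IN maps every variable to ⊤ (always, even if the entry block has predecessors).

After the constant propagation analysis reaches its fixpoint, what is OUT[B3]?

Answer: {a: -4, b: ⊤, c: ⊤, d: ⊤, e: ⊤, f: ⊤}

Trace:
Per-block solution:
  B0: | IN=(all ⊤) | OUT=(all ⊤)
  B1: | IN=(all ⊤) | OUT=(all ⊤)
  B2: | IN=(all ⊤) | OUT=(all ⊤)
  B3: | IN=(all ⊤) | OUT={a:-4; rest ⊤}

Merge at B3: IN[B3] = OUT[B2] = {a: ⊤, b: ⊤, c: ⊤, d: ⊤, e: ⊤, f: ⊤}
Applying B3's transfer function to that IN value gives OUT[B3] (row B3 above).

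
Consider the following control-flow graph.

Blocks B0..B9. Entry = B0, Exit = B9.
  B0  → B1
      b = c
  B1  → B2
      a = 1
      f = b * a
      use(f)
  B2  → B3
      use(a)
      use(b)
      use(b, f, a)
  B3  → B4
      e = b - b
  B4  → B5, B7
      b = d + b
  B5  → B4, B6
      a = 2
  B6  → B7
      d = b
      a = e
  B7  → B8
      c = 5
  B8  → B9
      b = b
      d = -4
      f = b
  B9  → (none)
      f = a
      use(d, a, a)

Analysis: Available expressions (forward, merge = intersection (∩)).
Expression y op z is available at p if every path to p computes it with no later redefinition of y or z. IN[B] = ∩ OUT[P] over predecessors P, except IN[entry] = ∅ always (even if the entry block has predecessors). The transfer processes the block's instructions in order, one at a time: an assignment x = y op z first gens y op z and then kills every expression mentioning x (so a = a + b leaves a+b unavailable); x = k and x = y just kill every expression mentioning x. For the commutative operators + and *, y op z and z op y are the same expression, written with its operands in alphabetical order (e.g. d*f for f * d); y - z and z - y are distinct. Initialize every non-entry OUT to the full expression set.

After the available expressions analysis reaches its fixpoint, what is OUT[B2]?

Converged values:
  B0:   IN={}   OUT={}
  B1:   IN={}   OUT={a*b}
  B2:   IN={a*b}   OUT={a*b}
  B3:   IN={a*b}   OUT={a*b, b-b}
  B4:   IN={}   OUT={}
  B5:   IN={}   OUT={}
  B6:   IN={}   OUT={}
  B7:   IN={}   OUT={}
  B8:   IN={}   OUT={}
  B9:   IN={}   OUT={}

Merge at B2: IN[B2] = OUT[B1] = {a*b}
Applying B2's transfer function to that IN value gives OUT[B2] (row B2 above).

Answer: {a*b}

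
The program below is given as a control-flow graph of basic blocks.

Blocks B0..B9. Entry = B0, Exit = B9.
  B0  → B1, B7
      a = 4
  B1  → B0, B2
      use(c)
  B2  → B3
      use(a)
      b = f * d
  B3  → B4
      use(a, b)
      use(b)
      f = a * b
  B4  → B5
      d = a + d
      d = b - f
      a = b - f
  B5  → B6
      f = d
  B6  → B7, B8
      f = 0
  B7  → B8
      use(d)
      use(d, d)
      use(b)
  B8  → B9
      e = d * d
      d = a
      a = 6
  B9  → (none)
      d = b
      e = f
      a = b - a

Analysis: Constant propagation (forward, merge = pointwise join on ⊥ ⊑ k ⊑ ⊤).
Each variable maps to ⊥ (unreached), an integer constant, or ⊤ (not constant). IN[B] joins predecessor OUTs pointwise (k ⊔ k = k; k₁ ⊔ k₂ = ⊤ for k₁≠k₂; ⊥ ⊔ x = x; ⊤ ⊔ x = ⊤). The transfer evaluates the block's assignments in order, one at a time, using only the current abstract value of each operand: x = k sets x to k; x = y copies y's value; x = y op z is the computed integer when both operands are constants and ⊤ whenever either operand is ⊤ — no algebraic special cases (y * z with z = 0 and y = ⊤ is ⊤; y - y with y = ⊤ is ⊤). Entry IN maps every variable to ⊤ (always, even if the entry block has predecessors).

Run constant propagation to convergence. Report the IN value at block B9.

Fixpoint table:
  B0:  IN=(all ⊤)  OUT={a:4; rest ⊤}
  B1:  IN={a:4; rest ⊤}  OUT={a:4; rest ⊤}
  B2:  IN={a:4; rest ⊤}  OUT={a:4; rest ⊤}
  B3:  IN={a:4; rest ⊤}  OUT={a:4; rest ⊤}
  B4:  IN={a:4; rest ⊤}  OUT=(all ⊤)
  B5:  IN=(all ⊤)  OUT=(all ⊤)
  B6:  IN=(all ⊤)  OUT={f:0; rest ⊤}
  B7:  IN=(all ⊤)  OUT=(all ⊤)
  B8:  IN=(all ⊤)  OUT={a:6; rest ⊤}
  B9:  IN={a:6; rest ⊤}  OUT=(all ⊤)

Merge at B9: IN[B9] = OUT[B8] = {a: 6, b: ⊤, c: ⊤, d: ⊤, e: ⊤, f: ⊤}

Answer: {a: 6, b: ⊤, c: ⊤, d: ⊤, e: ⊤, f: ⊤}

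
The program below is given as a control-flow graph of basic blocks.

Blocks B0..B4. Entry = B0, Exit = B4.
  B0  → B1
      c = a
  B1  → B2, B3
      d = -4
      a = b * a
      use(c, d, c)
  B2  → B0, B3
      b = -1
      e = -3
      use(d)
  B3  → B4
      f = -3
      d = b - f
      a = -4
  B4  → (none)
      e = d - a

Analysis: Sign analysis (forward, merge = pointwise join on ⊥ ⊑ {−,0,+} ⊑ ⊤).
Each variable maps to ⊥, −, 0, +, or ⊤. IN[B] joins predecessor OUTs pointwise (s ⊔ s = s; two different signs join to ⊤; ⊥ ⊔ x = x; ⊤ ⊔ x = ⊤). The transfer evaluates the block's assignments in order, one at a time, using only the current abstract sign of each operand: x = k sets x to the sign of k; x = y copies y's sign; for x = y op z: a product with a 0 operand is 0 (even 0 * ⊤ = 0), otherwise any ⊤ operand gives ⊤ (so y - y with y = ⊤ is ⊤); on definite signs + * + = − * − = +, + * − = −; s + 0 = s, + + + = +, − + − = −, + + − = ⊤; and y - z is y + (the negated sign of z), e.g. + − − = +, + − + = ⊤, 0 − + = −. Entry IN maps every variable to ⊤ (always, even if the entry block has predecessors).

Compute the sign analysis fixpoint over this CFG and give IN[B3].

Converged values:
  B0: | IN=(all ⊤) | OUT=(all ⊤)
  B1: | IN=(all ⊤) | OUT={d:-; rest ⊤}
  B2: | IN={d:-; rest ⊤} | OUT={b:-, d:-, e:-; rest ⊤}
  B3: | IN={d:-; rest ⊤} | OUT={a:-, f:-; rest ⊤}
  B4: | IN={a:-, f:-; rest ⊤} | OUT={a:-, f:-; rest ⊤}

Merge at B3: IN[B3] = OUT[B1] ⊔ OUT[B2] = {a: ⊤, b: ⊤, c: ⊤, d: -, e: ⊤, f: ⊤}

Answer: {a: ⊤, b: ⊤, c: ⊤, d: -, e: ⊤, f: ⊤}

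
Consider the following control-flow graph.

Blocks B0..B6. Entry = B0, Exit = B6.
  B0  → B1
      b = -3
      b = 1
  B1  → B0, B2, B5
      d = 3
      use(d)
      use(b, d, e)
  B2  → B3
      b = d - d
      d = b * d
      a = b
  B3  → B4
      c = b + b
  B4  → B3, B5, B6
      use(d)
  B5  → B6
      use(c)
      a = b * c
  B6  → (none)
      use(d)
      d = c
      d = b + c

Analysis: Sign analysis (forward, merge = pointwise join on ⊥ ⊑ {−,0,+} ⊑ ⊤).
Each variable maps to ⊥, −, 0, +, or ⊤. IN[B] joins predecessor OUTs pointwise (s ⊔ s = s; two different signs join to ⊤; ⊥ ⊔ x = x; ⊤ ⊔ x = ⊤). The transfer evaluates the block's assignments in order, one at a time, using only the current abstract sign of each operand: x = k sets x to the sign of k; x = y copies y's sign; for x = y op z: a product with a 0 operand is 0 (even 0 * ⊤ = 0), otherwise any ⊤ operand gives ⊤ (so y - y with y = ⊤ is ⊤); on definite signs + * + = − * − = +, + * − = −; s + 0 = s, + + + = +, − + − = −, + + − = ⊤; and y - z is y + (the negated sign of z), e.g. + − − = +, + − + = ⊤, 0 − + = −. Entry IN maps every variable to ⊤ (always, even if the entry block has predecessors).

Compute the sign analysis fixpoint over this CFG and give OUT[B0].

Per-block solution:
  B0:  IN=(all ⊤)  OUT={b:+; rest ⊤}
  B1:  IN={b:+; rest ⊤}  OUT={b:+, d:+; rest ⊤}
  B2:  IN={b:+, d:+; rest ⊤}  OUT=(all ⊤)
  B3:  IN=(all ⊤)  OUT=(all ⊤)
  B4:  IN=(all ⊤)  OUT=(all ⊤)
  B5:  IN=(all ⊤)  OUT=(all ⊤)
  B6:  IN=(all ⊤)  OUT=(all ⊤)

Merge at B0 (entry node, so the boundary value (all ⊤) is joined with the incoming edge(s)): IN[B0] = (all ⊤) ⊔ OUT[B1] = {a: ⊤, b: ⊤, c: ⊤, d: ⊤, e: ⊤, f: ⊤}
Applying B0's transfer function to that IN value gives OUT[B0] (row B0 above).

Answer: {a: ⊤, b: +, c: ⊤, d: ⊤, e: ⊤, f: ⊤}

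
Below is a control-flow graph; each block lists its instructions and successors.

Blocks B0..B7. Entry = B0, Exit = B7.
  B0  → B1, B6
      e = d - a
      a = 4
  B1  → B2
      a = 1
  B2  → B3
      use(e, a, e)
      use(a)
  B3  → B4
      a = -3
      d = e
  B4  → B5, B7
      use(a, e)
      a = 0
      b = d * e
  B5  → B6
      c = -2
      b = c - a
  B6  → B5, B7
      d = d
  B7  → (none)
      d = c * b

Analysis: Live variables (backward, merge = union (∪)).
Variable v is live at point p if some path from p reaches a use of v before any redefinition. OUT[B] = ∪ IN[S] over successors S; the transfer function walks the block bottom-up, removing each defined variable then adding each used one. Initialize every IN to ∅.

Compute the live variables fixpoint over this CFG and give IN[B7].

Answer: {b, c}

Derivation:
Per-block solution:
  B0:  IN={a, b, c, d}  OUT={a, b, c, d, e}
  B1:  IN={c, e}  OUT={a, c, e}
  B2:  IN={a, c, e}  OUT={c, e}
  B3:  IN={c, e}  OUT={a, c, d, e}
  B4:  IN={a, c, d, e}  OUT={a, b, c, d}
  B5:  IN={a, d}  OUT={a, b, c, d}
  B6:  IN={a, b, c, d}  OUT={a, b, c, d}
  B7:  IN={b, c}  OUT={}

B7 is the boundary node: OUT[B7] = {}
Applying B7's transfer function to that OUT value gives IN[B7] (row B7 above).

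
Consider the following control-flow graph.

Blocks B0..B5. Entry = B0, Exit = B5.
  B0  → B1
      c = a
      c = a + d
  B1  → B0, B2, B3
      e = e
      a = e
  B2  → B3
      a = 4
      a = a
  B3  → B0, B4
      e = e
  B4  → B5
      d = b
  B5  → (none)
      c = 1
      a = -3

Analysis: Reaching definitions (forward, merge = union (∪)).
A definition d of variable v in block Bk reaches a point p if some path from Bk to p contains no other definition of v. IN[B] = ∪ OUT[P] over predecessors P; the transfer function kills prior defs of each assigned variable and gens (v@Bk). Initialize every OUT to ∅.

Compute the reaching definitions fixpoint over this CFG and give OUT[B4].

Answer: {a@B1, a@B2, c@B0, d@B4, e@B3}

Trace:
Converged values:
  B0: | IN={a@B1, a@B2, c@B0, e@B1, e@B3} | OUT={a@B1, a@B2, c@B0, e@B1, e@B3}
  B1: | IN={a@B1, a@B2, c@B0, e@B1, e@B3} | OUT={a@B1, c@B0, e@B1}
  B2: | IN={a@B1, c@B0, e@B1} | OUT={a@B2, c@B0, e@B1}
  B3: | IN={a@B1, a@B2, c@B0, e@B1} | OUT={a@B1, a@B2, c@B0, e@B3}
  B4: | IN={a@B1, a@B2, c@B0, e@B3} | OUT={a@B1, a@B2, c@B0, d@B4, e@B3}
  B5: | IN={a@B1, a@B2, c@B0, d@B4, e@B3} | OUT={a@B5, c@B5, d@B4, e@B3}

Merge at B4: IN[B4] = OUT[B3] = {a@B1, a@B2, c@B0, e@B3}
Applying B4's transfer function to that IN value gives OUT[B4] (row B4 above).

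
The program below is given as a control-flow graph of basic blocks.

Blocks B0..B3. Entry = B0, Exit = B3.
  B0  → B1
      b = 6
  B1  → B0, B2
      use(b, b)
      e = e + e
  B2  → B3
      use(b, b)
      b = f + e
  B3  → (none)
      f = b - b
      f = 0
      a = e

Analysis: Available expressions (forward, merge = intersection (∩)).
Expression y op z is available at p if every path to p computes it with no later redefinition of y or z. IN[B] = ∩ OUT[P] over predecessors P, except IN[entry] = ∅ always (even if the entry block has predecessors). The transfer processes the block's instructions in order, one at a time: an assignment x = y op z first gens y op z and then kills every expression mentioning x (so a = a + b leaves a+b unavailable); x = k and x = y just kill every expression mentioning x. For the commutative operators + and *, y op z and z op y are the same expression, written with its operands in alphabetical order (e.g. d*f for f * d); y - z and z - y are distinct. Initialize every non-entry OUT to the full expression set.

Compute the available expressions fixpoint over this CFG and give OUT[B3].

Answer: {b-b}

Trace:
Converged values:
  B0: | IN={} | OUT={}
  B1: | IN={} | OUT={}
  B2: | IN={} | OUT={e+f}
  B3: | IN={e+f} | OUT={b-b}

Merge at B3: IN[B3] = OUT[B2] = {e+f}
Applying B3's transfer function to that IN value gives OUT[B3] (row B3 above).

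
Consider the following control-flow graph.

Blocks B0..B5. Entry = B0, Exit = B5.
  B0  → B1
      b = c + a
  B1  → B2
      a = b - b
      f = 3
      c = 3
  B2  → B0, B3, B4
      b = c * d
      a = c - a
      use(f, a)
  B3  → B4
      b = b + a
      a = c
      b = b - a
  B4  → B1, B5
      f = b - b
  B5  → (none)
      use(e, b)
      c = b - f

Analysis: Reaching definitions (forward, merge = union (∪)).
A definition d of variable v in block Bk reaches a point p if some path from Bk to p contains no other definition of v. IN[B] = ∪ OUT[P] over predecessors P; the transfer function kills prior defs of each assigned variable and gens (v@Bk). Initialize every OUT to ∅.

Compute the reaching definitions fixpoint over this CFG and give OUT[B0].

Per-block solution:
  B0: | IN={a@B2, b@B2, c@B1, f@B1} | OUT={a@B2, b@B0, c@B1, f@B1}
  B1: | IN={a@B2, a@B3, b@B0, b@B2, b@B3, c@B1, f@B1, f@B4} | OUT={a@B1, b@B0, b@B2, b@B3, c@B1, f@B1}
  B2: | IN={a@B1, b@B0, b@B2, b@B3, c@B1, f@B1} | OUT={a@B2, b@B2, c@B1, f@B1}
  B3: | IN={a@B2, b@B2, c@B1, f@B1} | OUT={a@B3, b@B3, c@B1, f@B1}
  B4: | IN={a@B2, a@B3, b@B2, b@B3, c@B1, f@B1} | OUT={a@B2, a@B3, b@B2, b@B3, c@B1, f@B4}
  B5: | IN={a@B2, a@B3, b@B2, b@B3, c@B1, f@B4} | OUT={a@B2, a@B3, b@B2, b@B3, c@B5, f@B4}

Merge at B0 (entry node, so the boundary value {} is joined with the incoming edge(s)): IN[B0] = {} ⊔ OUT[B2] = {a@B2, b@B2, c@B1, f@B1}
Applying B0's transfer function to that IN value gives OUT[B0] (row B0 above).

Answer: {a@B2, b@B0, c@B1, f@B1}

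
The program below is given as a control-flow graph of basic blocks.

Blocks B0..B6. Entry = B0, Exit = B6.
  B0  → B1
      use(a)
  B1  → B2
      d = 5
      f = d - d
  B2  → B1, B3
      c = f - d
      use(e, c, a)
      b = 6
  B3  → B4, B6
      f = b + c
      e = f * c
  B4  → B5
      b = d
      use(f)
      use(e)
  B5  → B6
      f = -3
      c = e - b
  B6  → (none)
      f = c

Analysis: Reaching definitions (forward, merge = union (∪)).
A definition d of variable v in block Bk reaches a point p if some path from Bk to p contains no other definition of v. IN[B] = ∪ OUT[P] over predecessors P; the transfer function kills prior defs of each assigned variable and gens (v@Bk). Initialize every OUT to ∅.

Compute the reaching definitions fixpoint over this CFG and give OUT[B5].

Fixpoint table:
  B0:  IN={}  OUT={}
  B1:  IN={b@B2, c@B2, d@B1, f@B1}  OUT={b@B2, c@B2, d@B1, f@B1}
  B2:  IN={b@B2, c@B2, d@B1, f@B1}  OUT={b@B2, c@B2, d@B1, f@B1}
  B3:  IN={b@B2, c@B2, d@B1, f@B1}  OUT={b@B2, c@B2, d@B1, e@B3, f@B3}
  B4:  IN={b@B2, c@B2, d@B1, e@B3, f@B3}  OUT={b@B4, c@B2, d@B1, e@B3, f@B3}
  B5:  IN={b@B4, c@B2, d@B1, e@B3, f@B3}  OUT={b@B4, c@B5, d@B1, e@B3, f@B5}
  B6:  IN={b@B2, b@B4, c@B2, c@B5, d@B1, e@B3, f@B3, f@B5}  OUT={b@B2, b@B4, c@B2, c@B5, d@B1, e@B3, f@B6}

Merge at B5: IN[B5] = OUT[B4] = {b@B4, c@B2, d@B1, e@B3, f@B3}
Applying B5's transfer function to that IN value gives OUT[B5] (row B5 above).

Answer: {b@B4, c@B5, d@B1, e@B3, f@B5}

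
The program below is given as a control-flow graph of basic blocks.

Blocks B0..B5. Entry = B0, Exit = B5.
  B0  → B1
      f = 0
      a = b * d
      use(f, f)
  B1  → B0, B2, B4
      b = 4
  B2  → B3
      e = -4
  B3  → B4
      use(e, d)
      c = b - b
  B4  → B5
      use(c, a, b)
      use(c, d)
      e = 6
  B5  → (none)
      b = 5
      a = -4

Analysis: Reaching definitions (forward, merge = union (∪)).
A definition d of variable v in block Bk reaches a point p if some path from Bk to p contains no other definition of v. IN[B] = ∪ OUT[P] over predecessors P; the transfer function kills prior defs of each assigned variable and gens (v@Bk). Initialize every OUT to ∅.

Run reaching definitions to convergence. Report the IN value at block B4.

Answer: {a@B0, b@B1, c@B3, e@B2, f@B0}

Working:
Converged values:
  B0: | IN={a@B0, b@B1, f@B0} | OUT={a@B0, b@B1, f@B0}
  B1: | IN={a@B0, b@B1, f@B0} | OUT={a@B0, b@B1, f@B0}
  B2: | IN={a@B0, b@B1, f@B0} | OUT={a@B0, b@B1, e@B2, f@B0}
  B3: | IN={a@B0, b@B1, e@B2, f@B0} | OUT={a@B0, b@B1, c@B3, e@B2, f@B0}
  B4: | IN={a@B0, b@B1, c@B3, e@B2, f@B0} | OUT={a@B0, b@B1, c@B3, e@B4, f@B0}
  B5: | IN={a@B0, b@B1, c@B3, e@B4, f@B0} | OUT={a@B5, b@B5, c@B3, e@B4, f@B0}

Merge at B4: IN[B4] = OUT[B1] ⊔ OUT[B3] = {a@B0, b@B1, c@B3, e@B2, f@B0}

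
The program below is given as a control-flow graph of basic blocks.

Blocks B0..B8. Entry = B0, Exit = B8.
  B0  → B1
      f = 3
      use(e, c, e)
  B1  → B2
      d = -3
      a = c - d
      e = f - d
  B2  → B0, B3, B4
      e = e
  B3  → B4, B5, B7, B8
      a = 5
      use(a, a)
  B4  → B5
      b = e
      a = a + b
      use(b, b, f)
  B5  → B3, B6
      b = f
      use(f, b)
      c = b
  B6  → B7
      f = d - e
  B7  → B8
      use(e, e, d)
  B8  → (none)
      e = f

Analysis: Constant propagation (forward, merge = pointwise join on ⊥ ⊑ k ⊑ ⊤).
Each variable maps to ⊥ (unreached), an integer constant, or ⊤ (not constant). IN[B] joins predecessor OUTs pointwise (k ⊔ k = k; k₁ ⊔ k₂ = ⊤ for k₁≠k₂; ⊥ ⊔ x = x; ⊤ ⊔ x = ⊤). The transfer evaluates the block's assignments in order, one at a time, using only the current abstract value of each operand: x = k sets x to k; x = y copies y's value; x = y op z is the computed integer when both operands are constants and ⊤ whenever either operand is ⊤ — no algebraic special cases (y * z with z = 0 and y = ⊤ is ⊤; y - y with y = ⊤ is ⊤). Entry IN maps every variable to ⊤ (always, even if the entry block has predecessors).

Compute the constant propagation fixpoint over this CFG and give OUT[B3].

Answer: {a: 5, b: ⊤, c: ⊤, d: -3, e: 6, f: 3}

Trace:
Fixpoint table:
  B0:  IN=(all ⊤)  OUT={f:3; rest ⊤}
  B1:  IN={f:3; rest ⊤}  OUT={d:-3, e:6, f:3; rest ⊤}
  B2:  IN={d:-3, e:6, f:3; rest ⊤}  OUT={d:-3, e:6, f:3; rest ⊤}
  B3:  IN={d:-3, e:6, f:3; rest ⊤}  OUT={a:5, d:-3, e:6, f:3; rest ⊤}
  B4:  IN={d:-3, e:6, f:3; rest ⊤}  OUT={b:6, d:-3, e:6, f:3; rest ⊤}
  B5:  IN={d:-3, e:6, f:3; rest ⊤}  OUT={b:3, c:3, d:-3, e:6, f:3; rest ⊤}
  B6:  IN={b:3, c:3, d:-3, e:6, f:3; rest ⊤}  OUT={b:3, c:3, d:-3, e:6, f:-9; rest ⊤}
  B7:  IN={d:-3, e:6; rest ⊤}  OUT={d:-3, e:6; rest ⊤}
  B8:  IN={d:-3, e:6; rest ⊤}  OUT={d:-3; rest ⊤}

Merge at B3: IN[B3] = OUT[B2] ⊔ OUT[B5] = {a: ⊤, b: ⊤, c: ⊤, d: -3, e: 6, f: 3}
Applying B3's transfer function to that IN value gives OUT[B3] (row B3 above).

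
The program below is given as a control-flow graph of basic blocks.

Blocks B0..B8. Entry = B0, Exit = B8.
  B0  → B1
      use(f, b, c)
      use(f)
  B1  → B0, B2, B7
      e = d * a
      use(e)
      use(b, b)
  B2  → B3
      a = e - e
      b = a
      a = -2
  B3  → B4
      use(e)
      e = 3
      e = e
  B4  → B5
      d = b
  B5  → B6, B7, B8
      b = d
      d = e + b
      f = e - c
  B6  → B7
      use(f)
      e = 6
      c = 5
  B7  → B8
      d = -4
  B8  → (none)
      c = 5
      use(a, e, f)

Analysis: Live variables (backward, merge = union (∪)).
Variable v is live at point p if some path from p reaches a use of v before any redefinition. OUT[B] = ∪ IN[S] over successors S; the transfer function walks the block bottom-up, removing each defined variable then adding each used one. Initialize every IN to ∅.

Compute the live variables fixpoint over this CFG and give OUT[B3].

Answer: {a, b, c, e}

Working:
Per-block solution:
  B0:  IN={a, b, c, d, f}  OUT={a, b, c, d, f}
  B1:  IN={a, b, c, d, f}  OUT={a, b, c, d, e, f}
  B2:  IN={c, e}  OUT={a, b, c, e}
  B3:  IN={a, b, c, e}  OUT={a, b, c, e}
  B4:  IN={a, b, c, e}  OUT={a, c, d, e}
  B5:  IN={a, c, d, e}  OUT={a, e, f}
  B6:  IN={a, f}  OUT={a, e, f}
  B7:  IN={a, e, f}  OUT={a, e, f}
  B8:  IN={a, e, f}  OUT={}

Merge at B3: OUT[B3] = IN[B4] = {a, b, c, e}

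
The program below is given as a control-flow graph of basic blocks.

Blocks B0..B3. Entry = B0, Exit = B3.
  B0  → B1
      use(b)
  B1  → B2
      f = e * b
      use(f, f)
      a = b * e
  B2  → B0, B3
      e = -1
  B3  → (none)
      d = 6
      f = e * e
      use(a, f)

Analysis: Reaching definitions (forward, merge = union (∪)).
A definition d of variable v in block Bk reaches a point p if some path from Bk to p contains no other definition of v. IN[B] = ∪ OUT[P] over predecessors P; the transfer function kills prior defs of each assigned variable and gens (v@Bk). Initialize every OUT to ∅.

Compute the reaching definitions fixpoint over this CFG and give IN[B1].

Fixpoint table:
  B0:  IN={a@B1, e@B2, f@B1}  OUT={a@B1, e@B2, f@B1}
  B1:  IN={a@B1, e@B2, f@B1}  OUT={a@B1, e@B2, f@B1}
  B2:  IN={a@B1, e@B2, f@B1}  OUT={a@B1, e@B2, f@B1}
  B3:  IN={a@B1, e@B2, f@B1}  OUT={a@B1, d@B3, e@B2, f@B3}

Merge at B1: IN[B1] = OUT[B0] = {a@B1, e@B2, f@B1}

Answer: {a@B1, e@B2, f@B1}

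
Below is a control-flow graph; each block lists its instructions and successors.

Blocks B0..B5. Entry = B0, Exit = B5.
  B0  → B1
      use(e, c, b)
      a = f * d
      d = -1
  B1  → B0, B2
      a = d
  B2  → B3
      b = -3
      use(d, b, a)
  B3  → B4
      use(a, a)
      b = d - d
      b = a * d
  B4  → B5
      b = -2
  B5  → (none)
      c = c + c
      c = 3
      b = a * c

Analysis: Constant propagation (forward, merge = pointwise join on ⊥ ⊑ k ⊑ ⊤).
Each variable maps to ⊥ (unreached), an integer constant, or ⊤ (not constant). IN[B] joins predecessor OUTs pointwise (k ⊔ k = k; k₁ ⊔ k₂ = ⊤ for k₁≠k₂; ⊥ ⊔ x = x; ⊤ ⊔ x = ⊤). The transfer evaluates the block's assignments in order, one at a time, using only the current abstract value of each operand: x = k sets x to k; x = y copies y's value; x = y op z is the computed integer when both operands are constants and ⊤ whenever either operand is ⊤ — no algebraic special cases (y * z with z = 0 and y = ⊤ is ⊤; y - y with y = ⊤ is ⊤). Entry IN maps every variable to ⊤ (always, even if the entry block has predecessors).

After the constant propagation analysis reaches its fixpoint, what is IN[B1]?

Per-block solution:
  B0:  IN=(all ⊤)  OUT={d:-1; rest ⊤}
  B1:  IN={d:-1; rest ⊤}  OUT={a:-1, d:-1; rest ⊤}
  B2:  IN={a:-1, d:-1; rest ⊤}  OUT={a:-1, b:-3, d:-1; rest ⊤}
  B3:  IN={a:-1, b:-3, d:-1; rest ⊤}  OUT={a:-1, b:1, d:-1; rest ⊤}
  B4:  IN={a:-1, b:1, d:-1; rest ⊤}  OUT={a:-1, b:-2, d:-1; rest ⊤}
  B5:  IN={a:-1, b:-2, d:-1; rest ⊤}  OUT={a:-1, b:-3, c:3, d:-1; rest ⊤}

Merge at B1: IN[B1] = OUT[B0] = {a: ⊤, b: ⊤, c: ⊤, d: -1, e: ⊤, f: ⊤}

Answer: {a: ⊤, b: ⊤, c: ⊤, d: -1, e: ⊤, f: ⊤}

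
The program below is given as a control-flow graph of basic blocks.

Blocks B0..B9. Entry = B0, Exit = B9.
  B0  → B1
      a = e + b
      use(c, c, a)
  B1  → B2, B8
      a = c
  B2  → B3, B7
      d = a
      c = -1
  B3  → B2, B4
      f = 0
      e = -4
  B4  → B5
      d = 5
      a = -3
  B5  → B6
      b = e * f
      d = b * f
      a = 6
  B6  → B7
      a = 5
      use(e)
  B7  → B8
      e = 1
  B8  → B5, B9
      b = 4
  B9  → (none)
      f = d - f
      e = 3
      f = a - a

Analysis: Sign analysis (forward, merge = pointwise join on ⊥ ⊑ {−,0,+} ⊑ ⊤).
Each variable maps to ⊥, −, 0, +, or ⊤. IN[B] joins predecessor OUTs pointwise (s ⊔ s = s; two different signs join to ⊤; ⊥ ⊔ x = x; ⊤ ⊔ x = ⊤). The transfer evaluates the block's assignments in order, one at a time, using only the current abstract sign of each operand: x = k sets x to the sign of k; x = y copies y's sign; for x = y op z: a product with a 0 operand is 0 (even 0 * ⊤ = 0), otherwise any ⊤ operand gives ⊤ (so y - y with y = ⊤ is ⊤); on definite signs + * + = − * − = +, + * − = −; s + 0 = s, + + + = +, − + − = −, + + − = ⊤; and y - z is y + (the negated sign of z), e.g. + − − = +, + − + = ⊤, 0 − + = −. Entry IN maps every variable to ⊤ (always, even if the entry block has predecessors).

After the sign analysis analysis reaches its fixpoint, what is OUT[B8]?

Fixpoint table:
  B0:   IN=(all ⊤)   OUT=(all ⊤)
  B1:   IN=(all ⊤)   OUT=(all ⊤)
  B2:   IN=(all ⊤)   OUT={c:-; rest ⊤}
  B3:   IN={c:-; rest ⊤}   OUT={c:-, e:-, f:0; rest ⊤}
  B4:   IN={c:-, e:-, f:0; rest ⊤}   OUT={a:-, c:-, d:+, e:-, f:0; rest ⊤}
  B5:   IN=(all ⊤)   OUT={a:+; rest ⊤}
  B6:   IN={a:+; rest ⊤}   OUT={a:+; rest ⊤}
  B7:   IN=(all ⊤)   OUT={e:+; rest ⊤}
  B8:   IN=(all ⊤)   OUT={b:+; rest ⊤}
  B9:   IN={b:+; rest ⊤}   OUT={b:+, e:+; rest ⊤}

Merge at B8: IN[B8] = OUT[B1] ⊔ OUT[B7] = {a: ⊤, b: ⊤, c: ⊤, d: ⊤, e: ⊤, f: ⊤}
Applying B8's transfer function to that IN value gives OUT[B8] (row B8 above).

Answer: {a: ⊤, b: +, c: ⊤, d: ⊤, e: ⊤, f: ⊤}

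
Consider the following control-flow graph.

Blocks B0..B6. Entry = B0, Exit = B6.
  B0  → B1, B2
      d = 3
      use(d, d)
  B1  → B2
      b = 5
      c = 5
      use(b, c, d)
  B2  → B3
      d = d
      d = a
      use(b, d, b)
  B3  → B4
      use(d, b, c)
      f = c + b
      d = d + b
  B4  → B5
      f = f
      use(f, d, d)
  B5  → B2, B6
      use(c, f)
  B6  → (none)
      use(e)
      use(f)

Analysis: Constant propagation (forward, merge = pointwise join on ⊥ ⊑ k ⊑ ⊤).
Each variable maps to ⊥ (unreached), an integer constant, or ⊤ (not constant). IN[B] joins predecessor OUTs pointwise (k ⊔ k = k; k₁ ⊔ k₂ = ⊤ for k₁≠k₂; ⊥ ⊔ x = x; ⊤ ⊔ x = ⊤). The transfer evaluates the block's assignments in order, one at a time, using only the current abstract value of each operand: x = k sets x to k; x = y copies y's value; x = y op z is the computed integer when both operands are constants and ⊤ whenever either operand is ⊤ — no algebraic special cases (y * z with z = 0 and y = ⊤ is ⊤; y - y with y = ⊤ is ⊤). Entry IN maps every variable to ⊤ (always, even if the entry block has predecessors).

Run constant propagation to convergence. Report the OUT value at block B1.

Converged values:
  B0: | IN=(all ⊤) | OUT={d:3; rest ⊤}
  B1: | IN={d:3; rest ⊤} | OUT={b:5, c:5, d:3; rest ⊤}
  B2: | IN=(all ⊤) | OUT=(all ⊤)
  B3: | IN=(all ⊤) | OUT=(all ⊤)
  B4: | IN=(all ⊤) | OUT=(all ⊤)
  B5: | IN=(all ⊤) | OUT=(all ⊤)
  B6: | IN=(all ⊤) | OUT=(all ⊤)

Merge at B1: IN[B1] = OUT[B0] = {a: ⊤, b: ⊤, c: ⊤, d: 3, e: ⊤, f: ⊤}
Applying B1's transfer function to that IN value gives OUT[B1] (row B1 above).

Answer: {a: ⊤, b: 5, c: 5, d: 3, e: ⊤, f: ⊤}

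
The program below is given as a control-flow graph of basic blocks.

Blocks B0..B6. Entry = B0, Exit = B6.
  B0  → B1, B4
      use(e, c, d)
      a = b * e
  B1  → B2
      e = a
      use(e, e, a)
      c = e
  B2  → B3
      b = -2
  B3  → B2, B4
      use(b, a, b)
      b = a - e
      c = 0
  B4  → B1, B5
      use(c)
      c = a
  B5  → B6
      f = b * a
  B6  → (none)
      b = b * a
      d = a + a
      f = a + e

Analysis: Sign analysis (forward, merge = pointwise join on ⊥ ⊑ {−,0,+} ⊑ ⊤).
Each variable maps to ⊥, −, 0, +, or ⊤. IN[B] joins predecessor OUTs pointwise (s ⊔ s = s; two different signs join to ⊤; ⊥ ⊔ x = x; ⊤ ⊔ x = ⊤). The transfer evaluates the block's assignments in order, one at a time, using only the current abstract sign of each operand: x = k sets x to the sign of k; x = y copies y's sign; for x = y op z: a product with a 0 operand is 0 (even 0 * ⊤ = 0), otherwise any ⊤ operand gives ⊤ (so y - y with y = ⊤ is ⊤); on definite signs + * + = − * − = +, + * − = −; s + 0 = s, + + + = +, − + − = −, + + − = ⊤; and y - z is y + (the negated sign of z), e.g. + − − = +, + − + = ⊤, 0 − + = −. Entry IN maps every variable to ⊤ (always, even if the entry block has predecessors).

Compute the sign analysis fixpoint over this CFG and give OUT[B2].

Fixpoint table:
  B0: | IN=(all ⊤) | OUT=(all ⊤)
  B1: | IN=(all ⊤) | OUT=(all ⊤)
  B2: | IN=(all ⊤) | OUT={b:-; rest ⊤}
  B3: | IN={b:-; rest ⊤} | OUT={c:0; rest ⊤}
  B4: | IN=(all ⊤) | OUT=(all ⊤)
  B5: | IN=(all ⊤) | OUT=(all ⊤)
  B6: | IN=(all ⊤) | OUT=(all ⊤)

Merge at B2: IN[B2] = OUT[B1] ⊔ OUT[B3] = {a: ⊤, b: ⊤, c: ⊤, d: ⊤, e: ⊤, f: ⊤}
Applying B2's transfer function to that IN value gives OUT[B2] (row B2 above).

Answer: {a: ⊤, b: -, c: ⊤, d: ⊤, e: ⊤, f: ⊤}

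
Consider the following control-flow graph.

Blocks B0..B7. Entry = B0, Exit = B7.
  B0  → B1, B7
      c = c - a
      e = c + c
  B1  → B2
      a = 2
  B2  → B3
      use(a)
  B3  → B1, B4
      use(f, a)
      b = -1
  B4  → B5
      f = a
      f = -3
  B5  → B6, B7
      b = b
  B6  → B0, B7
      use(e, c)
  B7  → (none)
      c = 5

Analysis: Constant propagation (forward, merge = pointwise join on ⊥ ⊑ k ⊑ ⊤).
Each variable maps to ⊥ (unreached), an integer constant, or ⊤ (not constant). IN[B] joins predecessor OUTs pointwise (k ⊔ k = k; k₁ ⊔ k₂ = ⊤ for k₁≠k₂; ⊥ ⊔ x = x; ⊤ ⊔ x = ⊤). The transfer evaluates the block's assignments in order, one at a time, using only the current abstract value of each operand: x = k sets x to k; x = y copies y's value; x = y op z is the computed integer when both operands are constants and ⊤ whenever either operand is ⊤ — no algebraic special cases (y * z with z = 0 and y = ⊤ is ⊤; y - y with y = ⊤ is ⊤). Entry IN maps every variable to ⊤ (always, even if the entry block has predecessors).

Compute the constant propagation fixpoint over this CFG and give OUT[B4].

Fixpoint table:
  B0:   IN=(all ⊤)   OUT=(all ⊤)
  B1:   IN=(all ⊤)   OUT={a:2; rest ⊤}
  B2:   IN={a:2; rest ⊤}   OUT={a:2; rest ⊤}
  B3:   IN={a:2; rest ⊤}   OUT={a:2, b:-1; rest ⊤}
  B4:   IN={a:2, b:-1; rest ⊤}   OUT={a:2, b:-1, f:-3; rest ⊤}
  B5:   IN={a:2, b:-1, f:-3; rest ⊤}   OUT={a:2, b:-1, f:-3; rest ⊤}
  B6:   IN={a:2, b:-1, f:-3; rest ⊤}   OUT={a:2, b:-1, f:-3; rest ⊤}
  B7:   IN=(all ⊤)   OUT={c:5; rest ⊤}

Merge at B4: IN[B4] = OUT[B3] = {a: 2, b: -1, c: ⊤, d: ⊤, e: ⊤, f: ⊤}
Applying B4's transfer function to that IN value gives OUT[B4] (row B4 above).

Answer: {a: 2, b: -1, c: ⊤, d: ⊤, e: ⊤, f: -3}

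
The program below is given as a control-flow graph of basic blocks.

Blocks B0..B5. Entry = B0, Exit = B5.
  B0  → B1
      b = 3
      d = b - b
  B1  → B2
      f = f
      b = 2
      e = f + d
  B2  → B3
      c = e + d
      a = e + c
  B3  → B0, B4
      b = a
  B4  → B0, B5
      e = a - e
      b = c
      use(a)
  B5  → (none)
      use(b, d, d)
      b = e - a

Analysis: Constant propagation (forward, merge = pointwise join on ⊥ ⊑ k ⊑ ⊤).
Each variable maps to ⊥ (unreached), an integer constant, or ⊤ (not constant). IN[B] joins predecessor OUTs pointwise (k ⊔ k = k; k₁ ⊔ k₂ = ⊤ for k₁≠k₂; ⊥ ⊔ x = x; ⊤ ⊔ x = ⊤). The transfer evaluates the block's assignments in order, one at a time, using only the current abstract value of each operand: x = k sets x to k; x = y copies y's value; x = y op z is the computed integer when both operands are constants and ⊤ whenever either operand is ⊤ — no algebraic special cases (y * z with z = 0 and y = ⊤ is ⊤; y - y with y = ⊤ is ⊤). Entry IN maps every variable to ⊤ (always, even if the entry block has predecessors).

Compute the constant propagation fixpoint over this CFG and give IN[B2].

Answer: {a: ⊤, b: 2, c: ⊤, d: 0, e: ⊤, f: ⊤}

Working:
Converged values:
  B0:  IN=(all ⊤)  OUT={b:3, d:0; rest ⊤}
  B1:  IN={b:3, d:0; rest ⊤}  OUT={b:2, d:0; rest ⊤}
  B2:  IN={b:2, d:0; rest ⊤}  OUT={b:2, d:0; rest ⊤}
  B3:  IN={b:2, d:0; rest ⊤}  OUT={d:0; rest ⊤}
  B4:  IN={d:0; rest ⊤}  OUT={d:0; rest ⊤}
  B5:  IN={d:0; rest ⊤}  OUT={d:0; rest ⊤}

Merge at B2: IN[B2] = OUT[B1] = {a: ⊤, b: 2, c: ⊤, d: 0, e: ⊤, f: ⊤}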